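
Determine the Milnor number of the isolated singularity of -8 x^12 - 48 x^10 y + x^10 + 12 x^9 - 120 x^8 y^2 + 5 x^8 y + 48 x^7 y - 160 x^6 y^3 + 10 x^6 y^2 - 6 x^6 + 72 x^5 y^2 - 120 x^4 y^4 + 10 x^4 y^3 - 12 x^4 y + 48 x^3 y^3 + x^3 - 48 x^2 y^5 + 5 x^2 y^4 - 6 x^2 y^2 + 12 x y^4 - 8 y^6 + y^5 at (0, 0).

8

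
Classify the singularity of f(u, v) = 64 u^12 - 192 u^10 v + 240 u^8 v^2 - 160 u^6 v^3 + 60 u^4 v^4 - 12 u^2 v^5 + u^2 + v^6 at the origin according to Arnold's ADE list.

A5

The Hessian of f at 0 has rank 1. Corank 1: A-series; mu = 5 gives A_5.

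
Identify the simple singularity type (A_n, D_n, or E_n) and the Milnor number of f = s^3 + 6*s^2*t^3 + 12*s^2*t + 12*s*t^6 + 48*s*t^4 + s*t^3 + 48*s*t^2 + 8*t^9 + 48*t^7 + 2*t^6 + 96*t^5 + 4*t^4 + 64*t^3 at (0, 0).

Type E7, Milnor number mu = 7.

The Hessian of f at 0 is [[0, 0], [0, 0]] with rank 0, so corank 2. A Groebner basis of the Jacobian ideal J(f) in C{s,t} is {s^3 + 12*s^2*t + 384*s^2 + 3072*s*t + 6144*t^2, -12*s^2 + s*t^2 - 96*s*t - 192*t^2, 3*s^2 + 24*s*t + t^3 + 48*t^2}; counting standard monomials gives mu = 7. Corank 2; j^3 = (s + 4*t)^3 is a perfect cube, so E-series; the 4-jet and mu = 7 give E_7.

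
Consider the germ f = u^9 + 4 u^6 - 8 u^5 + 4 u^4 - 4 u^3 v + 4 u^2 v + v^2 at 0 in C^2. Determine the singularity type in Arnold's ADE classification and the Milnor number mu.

The Hessian of f at 0 has rank 1. Corank 1: A-series; mu = 8 gives A_8.

Type A_8, Milnor number mu = 8.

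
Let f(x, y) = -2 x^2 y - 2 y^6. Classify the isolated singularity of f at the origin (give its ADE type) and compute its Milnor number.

Type D_7, Milnor number mu = 7.

The Hessian of f at 0 has rank 0. Corank 2; j^3 = -2*x^2*y has shape L^2 M (L != M), so D-series; mu = 7 gives D_7.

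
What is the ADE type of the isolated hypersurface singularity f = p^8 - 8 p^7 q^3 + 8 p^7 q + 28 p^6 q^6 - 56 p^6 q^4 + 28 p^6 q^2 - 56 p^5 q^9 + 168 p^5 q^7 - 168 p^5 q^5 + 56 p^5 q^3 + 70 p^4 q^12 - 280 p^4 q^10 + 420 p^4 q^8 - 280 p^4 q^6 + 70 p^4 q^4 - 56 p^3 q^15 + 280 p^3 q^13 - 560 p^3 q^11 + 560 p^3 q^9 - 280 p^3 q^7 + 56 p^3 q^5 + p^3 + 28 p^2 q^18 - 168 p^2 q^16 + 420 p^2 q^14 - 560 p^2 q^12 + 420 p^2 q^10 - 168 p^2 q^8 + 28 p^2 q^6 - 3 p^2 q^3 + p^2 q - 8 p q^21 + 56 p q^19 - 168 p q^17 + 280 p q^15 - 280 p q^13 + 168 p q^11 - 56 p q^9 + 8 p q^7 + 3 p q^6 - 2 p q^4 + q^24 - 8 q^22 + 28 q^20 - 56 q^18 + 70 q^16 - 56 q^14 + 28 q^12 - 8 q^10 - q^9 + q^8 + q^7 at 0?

The Hessian of f at 0 is [[0, 0], [0, 0]] with rank 0, so corank 2. A Groebner basis of the Jacobian ideal J(f) in C{p,q} is {p^2*q^2, -8*p^2*q - p^2 + p*q^3, 8*p^2*q - p*q + q^4, p^3}; counting standard monomials gives mu = 9. Corank 2; j^3 = p^2*(p + q) has shape L^2 M (L != M), so D-series; mu = 9 gives D_9.

D_9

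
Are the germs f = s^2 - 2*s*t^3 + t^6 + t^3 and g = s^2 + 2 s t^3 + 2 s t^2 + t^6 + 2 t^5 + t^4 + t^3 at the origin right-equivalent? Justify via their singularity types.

Yes.

The Hessian of f at 0 is [[2, 0], [0, 0]] with rank 1, so corank 1. A Groebner basis of the Jacobian ideal J(f) in C{s,t} is {t^2, s}; counting standard monomials gives mu = 2. Corank 1: A-series; mu = 2 gives A_2. The Hessian of g at 0 is [[2, 0], [0, 0]] with rank 1, so corank 1. A Groebner basis of the Jacobian ideal J(g) in C{s,t} is {t^2, s}; counting standard monomials gives mu = 2. Corank 1: A-series; mu = 2 gives A_2. Both have type A_2, hence right-equivalent.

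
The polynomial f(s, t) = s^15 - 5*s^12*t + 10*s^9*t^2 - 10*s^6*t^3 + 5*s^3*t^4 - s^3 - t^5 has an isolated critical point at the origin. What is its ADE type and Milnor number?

The Hessian of f at 0 is [[0, 0], [0, 0]] with rank 0, so corank 2. A Groebner basis of the Jacobian ideal J(f) in C{s,t} is {t^4, s^2}; counting standard monomials gives mu = 8. Corank 2; j^3 = -s^3 is a perfect cube, so E-series; the 5-jet and mu = 8 give E_8.

Type E8, Milnor number mu = 8.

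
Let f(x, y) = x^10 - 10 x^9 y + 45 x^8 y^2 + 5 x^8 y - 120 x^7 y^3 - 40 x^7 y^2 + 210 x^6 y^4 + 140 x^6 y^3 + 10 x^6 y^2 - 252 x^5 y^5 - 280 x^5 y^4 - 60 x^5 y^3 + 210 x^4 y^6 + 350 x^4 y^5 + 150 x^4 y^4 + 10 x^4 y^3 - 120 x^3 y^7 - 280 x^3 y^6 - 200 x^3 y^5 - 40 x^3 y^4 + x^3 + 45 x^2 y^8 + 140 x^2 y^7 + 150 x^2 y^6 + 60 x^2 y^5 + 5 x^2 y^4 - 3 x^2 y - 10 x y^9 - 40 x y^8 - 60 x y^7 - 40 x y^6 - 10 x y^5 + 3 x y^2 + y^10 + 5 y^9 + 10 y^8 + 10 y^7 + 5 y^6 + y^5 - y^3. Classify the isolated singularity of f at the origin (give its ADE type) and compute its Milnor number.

The Hessian of f at 0 has rank 0. Corank 2; j^3 = (x - y)^3 is a perfect cube, so E-series; the 5-jet and mu = 8 give E_8.

Type E_{8}, Milnor number mu = 8.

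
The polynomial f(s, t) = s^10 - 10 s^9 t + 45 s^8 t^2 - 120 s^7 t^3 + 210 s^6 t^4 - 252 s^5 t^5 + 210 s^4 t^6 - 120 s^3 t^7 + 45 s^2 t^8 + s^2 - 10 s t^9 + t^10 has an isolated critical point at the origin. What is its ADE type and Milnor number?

Type A_9, Milnor number mu = 9.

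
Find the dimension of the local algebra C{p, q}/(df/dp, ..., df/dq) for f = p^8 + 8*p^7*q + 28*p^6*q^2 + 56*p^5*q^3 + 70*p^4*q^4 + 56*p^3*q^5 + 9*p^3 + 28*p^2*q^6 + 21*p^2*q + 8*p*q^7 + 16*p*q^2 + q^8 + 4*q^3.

9

The Hessian of f at 0 is [[0, 0], [0, 0]] with rank 0, so corank 2. A Groebner basis of the Jacobian ideal J(f) in C{p,q} is {-6561*p*q/8 + q^7 - 2187*q^2/4, p*q^2 + 2*q^3/3, p^2 + 5*p*q/3 + 2*q^2/3}; counting standard monomials gives mu = 9. Corank 2; j^3 = (p + q)*(3*p + 2*q)^2 has shape L^2 M (L != M), so D-series; mu = 9 gives D_9.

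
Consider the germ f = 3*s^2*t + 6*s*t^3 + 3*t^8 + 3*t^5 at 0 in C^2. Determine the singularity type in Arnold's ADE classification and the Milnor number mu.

Type D9, Milnor number mu = 9.

The Hessian of f at 0 has rank 0. Corank 2; j^3 = 3*s^2*t has shape L^2 M (L != M), so D-series; mu = 9 gives D_9.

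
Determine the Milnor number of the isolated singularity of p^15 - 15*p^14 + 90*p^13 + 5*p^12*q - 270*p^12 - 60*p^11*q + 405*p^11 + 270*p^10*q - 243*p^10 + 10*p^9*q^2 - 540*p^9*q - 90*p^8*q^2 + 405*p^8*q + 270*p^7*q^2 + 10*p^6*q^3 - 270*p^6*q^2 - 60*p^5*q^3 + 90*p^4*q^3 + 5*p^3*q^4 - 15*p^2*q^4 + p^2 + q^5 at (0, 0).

4

The Hessian of f at 0 is [[2, 0], [0, 0]] with rank 1, so corank 1. A Groebner basis of the Jacobian ideal J(f) in C{p,q} is {q^4, p}; counting standard monomials gives mu = 4. Corank 1: A-series; mu = 4 gives A_4.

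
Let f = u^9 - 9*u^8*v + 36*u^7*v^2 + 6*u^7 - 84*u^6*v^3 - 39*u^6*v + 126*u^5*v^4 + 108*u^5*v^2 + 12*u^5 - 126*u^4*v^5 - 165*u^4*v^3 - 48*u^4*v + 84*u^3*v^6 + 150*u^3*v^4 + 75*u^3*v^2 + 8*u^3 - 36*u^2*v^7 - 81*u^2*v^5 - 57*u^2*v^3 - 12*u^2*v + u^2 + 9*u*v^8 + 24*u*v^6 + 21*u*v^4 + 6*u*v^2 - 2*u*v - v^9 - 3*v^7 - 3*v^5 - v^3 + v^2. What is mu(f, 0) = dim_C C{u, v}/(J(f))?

The Hessian of f at 0 is [[2, -2], [-2, 2]] with rank 1, so corank 1. A Groebner basis of the Jacobian ideal J(f) in C{u,v} is {v^2, u - v}; counting standard monomials gives mu = 2. Corank 1: A-series; mu = 2 gives A_2.

2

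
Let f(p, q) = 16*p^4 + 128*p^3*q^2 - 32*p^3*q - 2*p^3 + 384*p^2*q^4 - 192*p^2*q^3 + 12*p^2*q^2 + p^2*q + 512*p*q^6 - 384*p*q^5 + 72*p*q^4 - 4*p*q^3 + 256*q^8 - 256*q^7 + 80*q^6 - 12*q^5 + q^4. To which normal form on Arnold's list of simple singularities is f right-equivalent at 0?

D_5

The Hessian of f at 0 is [[0, 0], [0, 0]] with rank 0, so corank 2. A Groebner basis of the Jacobian ideal J(f) in C{p,q} is {p*q^2, p*q/10 + q^3, p^2 - 2*p*q/5}; counting standard monomials gives mu = 5. Corank 2; j^3 = -p^2*(2*p - q) has shape L^2 M (L != M), so D-series; mu = 5 gives D_5.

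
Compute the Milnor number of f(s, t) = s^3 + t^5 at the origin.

8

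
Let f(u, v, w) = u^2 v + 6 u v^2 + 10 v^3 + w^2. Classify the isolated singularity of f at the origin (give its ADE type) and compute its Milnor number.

Type D4, Milnor number mu = 4.

The Hessian of f at 0 has rank 1. Corank 2; j^3 = v*(u^2 + 6*u*v + 10*v^2) splits into three distinct lines over C (the quadratic factor has nonzero discriminant), so D_4.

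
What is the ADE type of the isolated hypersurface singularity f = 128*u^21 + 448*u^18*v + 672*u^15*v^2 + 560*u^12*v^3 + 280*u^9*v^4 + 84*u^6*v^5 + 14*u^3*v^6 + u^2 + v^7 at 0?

A_6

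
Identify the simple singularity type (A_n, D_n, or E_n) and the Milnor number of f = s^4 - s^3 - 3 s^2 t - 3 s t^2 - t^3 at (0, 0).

Type E6, Milnor number mu = 6.

The Hessian of f at 0 is [[0, 0], [0, 0]] with rank 0, so corank 2. A Groebner basis of the Jacobian ideal J(f) in C{s,t} is {t^4, s*t^2 + 2*t^3/3, s^2 + 2*s*t + t^2}; counting standard monomials gives mu = 6. Corank 2; j^3 = -(s + t)^3 is a perfect cube, so E-series; the 4-jet and mu = 6 give E_6.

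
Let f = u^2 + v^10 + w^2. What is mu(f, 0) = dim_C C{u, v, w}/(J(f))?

The Hessian of f at 0 is [[2, 0, 0], [0, 0, 0], [0, 0, 2]] with rank 2, so corank 1. A Groebner basis of the Jacobian ideal J(f) in C{u,v,w} is {v^9, u, w}; counting standard monomials gives mu = 9. Corank 1: A-series; mu = 9 gives A_9.

9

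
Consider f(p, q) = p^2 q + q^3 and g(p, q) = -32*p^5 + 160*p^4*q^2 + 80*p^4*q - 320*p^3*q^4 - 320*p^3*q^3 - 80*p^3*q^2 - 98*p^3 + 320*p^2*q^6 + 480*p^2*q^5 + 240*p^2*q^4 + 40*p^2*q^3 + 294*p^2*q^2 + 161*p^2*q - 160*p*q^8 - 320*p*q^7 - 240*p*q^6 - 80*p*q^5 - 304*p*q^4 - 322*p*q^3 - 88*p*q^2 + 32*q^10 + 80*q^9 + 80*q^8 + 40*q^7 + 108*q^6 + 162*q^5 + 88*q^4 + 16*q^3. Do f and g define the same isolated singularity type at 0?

The Hessian of f at 0 is [[0, 0], [0, 0]] with rank 0, so corank 2. A Groebner basis of the Jacobian ideal J(f) in C{p,q} is {q^3, p^2 + 3*q^2, p*q}; counting standard monomials gives mu = 4. Corank 2; j^3 = q*(p^2 + q^2) splits into three distinct lines over C (the quadratic factor has nonzero discriminant), so D_4. The Hessian of g at 0 is [[0, 0], [0, 0]] with rank 0, so corank 2. A Groebner basis of the Jacobian ideal J(g) in C{p,q} is {p^3 - 1411628*p^2/1441139 + 9410720*p*q/10087973 - 2150976*q^2/10087973, p^2*q - 235258*p^2/205877 + 1411488*p*q/1441139 - 268832*q^2/1441139, -117609*p^2/117644 + p*q^2 + 117574*p*q/205877 + 20*q^2/205877, 35*p^2/58822 - 29431*p*q/29411 + q^3 + 16812*q^2/29411}; counting standard monomials gives mu = 6. Corank 2; j^3 = -(2*p - q)*(7*p - 4*q)^2 has shape L^2 M (L != M), so D-series; mu = 6 gives D_6. f is D_4 but g is D_6, hence not right-equivalent.

No.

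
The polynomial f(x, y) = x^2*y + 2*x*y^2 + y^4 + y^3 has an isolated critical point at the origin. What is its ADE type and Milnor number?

Type D5, Milnor number mu = 5.

The Hessian of f at 0 is [[0, 0], [0, 0]] with rank 0, so corank 2. A Groebner basis of the Jacobian ideal J(f) in C{x,y} is {x^3 - x^2/4 + y^2/4, x^2/4 + y^3 - y^2/4, x*y + y^2}; counting standard monomials gives mu = 5. Corank 2; j^3 = y*(x + y)^2 has shape L^2 M (L != M), so D-series; mu = 5 gives D_5.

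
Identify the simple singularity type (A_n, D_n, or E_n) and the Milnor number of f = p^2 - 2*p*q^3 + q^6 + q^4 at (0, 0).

Type A_3, Milnor number mu = 3.

The Hessian of f at 0 is [[2, 0], [0, 0]] with rank 1, so corank 1. A Groebner basis of the Jacobian ideal J(f) in C{p,q} is {q^3, p}; counting standard monomials gives mu = 3. Corank 1: A-series; mu = 3 gives A_3.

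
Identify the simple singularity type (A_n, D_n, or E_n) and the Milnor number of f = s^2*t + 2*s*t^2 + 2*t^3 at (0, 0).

Type D_{4}, Milnor number mu = 4.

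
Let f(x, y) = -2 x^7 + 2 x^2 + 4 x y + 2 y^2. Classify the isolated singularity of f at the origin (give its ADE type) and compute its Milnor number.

Type A_{6}, Milnor number mu = 6.

The Hessian of f at 0 has rank 1. Corank 1: A-series; mu = 6 gives A_6.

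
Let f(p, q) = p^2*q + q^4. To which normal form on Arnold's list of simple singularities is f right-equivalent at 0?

D5

The Hessian of f at 0 has rank 0. Corank 2; j^3 = p^2*q has shape L^2 M (L != M), so D-series; mu = 5 gives D_5.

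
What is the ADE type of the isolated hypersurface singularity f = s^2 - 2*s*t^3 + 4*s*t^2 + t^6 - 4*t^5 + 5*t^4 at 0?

A_3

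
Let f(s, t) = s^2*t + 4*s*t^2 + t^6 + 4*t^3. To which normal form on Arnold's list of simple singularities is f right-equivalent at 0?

The Hessian of f at 0 has rank 0. Corank 2; j^3 = t*(s + 2*t)^2 has shape L^2 M (L != M), so D-series; mu = 7 gives D_7.

D7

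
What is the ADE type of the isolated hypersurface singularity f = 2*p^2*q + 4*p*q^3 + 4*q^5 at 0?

D_6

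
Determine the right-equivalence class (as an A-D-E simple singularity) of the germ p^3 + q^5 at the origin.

The Hessian of f at 0 has rank 0. Corank 2; j^3 = p^3 is a perfect cube, so E-series; the 5-jet and mu = 8 give E_8.

E_8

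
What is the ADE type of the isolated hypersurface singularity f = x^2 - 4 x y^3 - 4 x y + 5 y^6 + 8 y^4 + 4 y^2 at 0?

A_5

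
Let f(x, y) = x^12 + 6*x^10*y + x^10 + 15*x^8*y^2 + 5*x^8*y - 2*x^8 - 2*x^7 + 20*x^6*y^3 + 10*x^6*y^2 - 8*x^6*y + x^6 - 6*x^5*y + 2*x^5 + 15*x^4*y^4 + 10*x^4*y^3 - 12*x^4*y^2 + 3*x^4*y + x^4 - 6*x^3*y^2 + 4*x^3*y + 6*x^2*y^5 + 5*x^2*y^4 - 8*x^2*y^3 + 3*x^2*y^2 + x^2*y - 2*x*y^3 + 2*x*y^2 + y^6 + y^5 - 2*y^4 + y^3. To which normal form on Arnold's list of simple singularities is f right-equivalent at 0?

D7

The Hessian of f at 0 is [[0, 0], [0, 0]] with rank 0, so corank 2. A Groebner basis of the Jacobian ideal J(f) in C{x,y} is {-5*x^2/12 - 4*x*y/3 + y^4 - 11*y^2/12, x^3 + x^2 + 2*x*y + y^3 + y^2, x^2*y - 2*x^2/3 - 4*x*y/3 - y^3 - 2*y^2/3, x^2/3 + x*y^2 + 2*x*y/3 + y^3 + y^2/3}; counting standard monomials gives mu = 7. Corank 2; j^3 = y*(x + y)^2 has shape L^2 M (L != M), so D-series; mu = 7 gives D_7.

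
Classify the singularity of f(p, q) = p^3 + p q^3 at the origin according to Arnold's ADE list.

E_7

The Hessian of f at 0 is [[0, 0], [0, 0]] with rank 0, so corank 2. A Groebner basis of the Jacobian ideal J(f) in C{p,q} is {p^3, p*q^2, 3*p^2 + q^3}; counting standard monomials gives mu = 7. Corank 2; j^3 = p^3 is a perfect cube, so E-series; the 4-jet and mu = 7 give E_7.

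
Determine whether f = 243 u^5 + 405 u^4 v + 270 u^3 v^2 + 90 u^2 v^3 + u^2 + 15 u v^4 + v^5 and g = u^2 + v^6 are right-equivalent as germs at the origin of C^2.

No.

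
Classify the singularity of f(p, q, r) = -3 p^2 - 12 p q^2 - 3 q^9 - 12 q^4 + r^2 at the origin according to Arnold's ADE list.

The Hessian of f at 0 is [[-6, 0, 0], [0, 0, 0], [0, 0, 2]] with rank 2, so corank 1. A Groebner basis of the Jacobian ideal J(f) in C{p,q,r} is {p^4, p/2 + q^2, r}; counting standard monomials gives mu = 8. Corank 1: A-series; mu = 8 gives A_8.

A_{8}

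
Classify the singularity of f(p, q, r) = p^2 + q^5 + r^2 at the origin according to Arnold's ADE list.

A4

The Hessian of f at 0 is [[2, 0, 0], [0, 0, 0], [0, 0, 2]] with rank 2, so corank 1. A Groebner basis of the Jacobian ideal J(f) in C{p,q,r} is {q^4, p, r}; counting standard monomials gives mu = 4. Corank 1: A-series; mu = 4 gives A_4.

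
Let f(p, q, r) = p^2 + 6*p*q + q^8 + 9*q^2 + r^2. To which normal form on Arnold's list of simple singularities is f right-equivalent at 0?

A_{7}

The Hessian of f at 0 has rank 2. Corank 1: A-series; mu = 7 gives A_7.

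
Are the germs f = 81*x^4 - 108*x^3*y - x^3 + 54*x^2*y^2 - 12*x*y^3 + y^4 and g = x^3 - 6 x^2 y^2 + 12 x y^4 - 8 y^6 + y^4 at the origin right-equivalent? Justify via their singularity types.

The Hessian of f at 0 has rank 0. Corank 2; j^3 = -x^3 is a perfect cube, so E-series; the 4-jet and mu = 6 give E_6. The Hessian of g at 0 has rank 0. Corank 2; j^3 = x^3 is a perfect cube, so E-series; the 4-jet and mu = 6 give E_6. Both have type E_6, hence right-equivalent.

Yes.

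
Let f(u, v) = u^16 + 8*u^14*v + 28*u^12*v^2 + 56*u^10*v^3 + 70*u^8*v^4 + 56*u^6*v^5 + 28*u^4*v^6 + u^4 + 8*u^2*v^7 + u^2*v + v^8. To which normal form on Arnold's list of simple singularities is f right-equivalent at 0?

D9

The Hessian of f at 0 has rank 0. Corank 2; j^3 = u^2*v has shape L^2 M (L != M), so D-series; mu = 9 gives D_9.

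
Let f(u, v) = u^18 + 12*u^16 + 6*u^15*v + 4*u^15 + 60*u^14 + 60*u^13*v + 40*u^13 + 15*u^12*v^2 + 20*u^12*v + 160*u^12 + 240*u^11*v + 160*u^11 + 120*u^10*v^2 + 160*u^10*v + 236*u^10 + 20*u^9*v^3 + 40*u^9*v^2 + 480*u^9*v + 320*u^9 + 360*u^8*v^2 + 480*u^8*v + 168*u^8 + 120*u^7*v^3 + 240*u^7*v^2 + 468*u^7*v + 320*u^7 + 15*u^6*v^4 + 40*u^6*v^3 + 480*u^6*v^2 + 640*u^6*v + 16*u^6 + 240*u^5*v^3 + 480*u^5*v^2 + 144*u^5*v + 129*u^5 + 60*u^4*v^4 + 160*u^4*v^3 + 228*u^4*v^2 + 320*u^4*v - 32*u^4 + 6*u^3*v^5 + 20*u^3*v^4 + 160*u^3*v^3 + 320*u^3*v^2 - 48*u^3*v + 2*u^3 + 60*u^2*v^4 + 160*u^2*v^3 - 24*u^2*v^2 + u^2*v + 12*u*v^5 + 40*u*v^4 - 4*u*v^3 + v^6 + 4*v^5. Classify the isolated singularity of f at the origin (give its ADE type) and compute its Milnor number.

Type D7, Milnor number mu = 7.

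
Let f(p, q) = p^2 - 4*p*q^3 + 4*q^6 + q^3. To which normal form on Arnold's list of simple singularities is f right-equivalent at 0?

A_2

The Hessian of f at 0 has rank 1. Corank 1: A-series; mu = 2 gives A_2.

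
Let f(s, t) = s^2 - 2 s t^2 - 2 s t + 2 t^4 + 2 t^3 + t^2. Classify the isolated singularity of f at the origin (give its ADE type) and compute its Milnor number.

The Hessian of f at 0 is [[2, -2], [-2, 2]] with rank 1, so corank 1. A Groebner basis of the Jacobian ideal J(f) in C{s,t} is {s^2 - s + t, s*t - s + t, -s + t^2 + t}; counting standard monomials gives mu = 3. Corank 1: A-series; mu = 3 gives A_3.

Type A3, Milnor number mu = 3.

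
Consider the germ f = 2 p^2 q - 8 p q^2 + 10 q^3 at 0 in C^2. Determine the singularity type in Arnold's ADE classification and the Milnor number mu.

Type D_4, Milnor number mu = 4.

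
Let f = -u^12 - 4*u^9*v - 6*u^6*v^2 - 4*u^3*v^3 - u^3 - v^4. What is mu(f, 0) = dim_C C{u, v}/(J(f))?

The Hessian of f at 0 has rank 0. Corank 2; j^3 = -u^3 is a perfect cube, so E-series; the 4-jet and mu = 6 give E_6.

6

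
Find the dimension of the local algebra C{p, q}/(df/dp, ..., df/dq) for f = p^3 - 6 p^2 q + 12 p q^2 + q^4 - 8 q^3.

The Hessian of f at 0 is [[0, 0], [0, 0]] with rank 0, so corank 2. A Groebner basis of the Jacobian ideal J(f) in C{p,q} is {q^3, p^2 - 4*p*q + 4*q^2}; counting standard monomials gives mu = 6. Corank 2; j^3 = (p - 2*q)^3 is a perfect cube, so E-series; the 4-jet and mu = 6 give E_6.

6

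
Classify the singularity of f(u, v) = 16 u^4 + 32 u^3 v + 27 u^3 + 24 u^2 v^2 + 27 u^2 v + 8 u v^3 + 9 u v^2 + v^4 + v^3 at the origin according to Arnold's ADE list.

E_6

The Hessian of f at 0 has rank 0. Corank 2; j^3 = (3*u + v)^3 is a perfect cube, so E-series; the 4-jet and mu = 6 give E_6.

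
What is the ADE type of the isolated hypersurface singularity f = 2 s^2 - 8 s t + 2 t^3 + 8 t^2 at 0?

A2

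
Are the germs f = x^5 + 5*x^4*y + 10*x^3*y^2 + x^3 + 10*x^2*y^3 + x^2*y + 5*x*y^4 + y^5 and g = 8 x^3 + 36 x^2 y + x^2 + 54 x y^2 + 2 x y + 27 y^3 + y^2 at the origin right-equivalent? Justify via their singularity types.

No.

The Hessian of f at 0 has rank 0. Corank 2; j^3 = x^2*(x + y) has shape L^2 M (L != M), so D-series; mu = 6 gives D_6. The Hessian of g at 0 has rank 1. Corank 1: A-series; mu = 2 gives A_2. f is D_6 but g is A_2, hence not right-equivalent.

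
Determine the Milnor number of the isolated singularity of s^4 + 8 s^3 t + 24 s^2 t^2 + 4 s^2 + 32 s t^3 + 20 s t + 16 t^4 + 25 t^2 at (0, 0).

3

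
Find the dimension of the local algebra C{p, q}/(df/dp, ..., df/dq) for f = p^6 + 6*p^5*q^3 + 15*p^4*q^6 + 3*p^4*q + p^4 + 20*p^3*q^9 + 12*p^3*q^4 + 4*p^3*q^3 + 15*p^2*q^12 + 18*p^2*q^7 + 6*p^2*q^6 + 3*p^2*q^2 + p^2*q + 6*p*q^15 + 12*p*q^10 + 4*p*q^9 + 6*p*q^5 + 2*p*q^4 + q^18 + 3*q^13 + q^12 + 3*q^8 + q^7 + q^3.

The Hessian of f at 0 has rank 0. Corank 2; j^3 = q*(p^2 + q^2) splits into three distinct lines over C (the quadratic factor has nonzero discriminant), so D_4.

4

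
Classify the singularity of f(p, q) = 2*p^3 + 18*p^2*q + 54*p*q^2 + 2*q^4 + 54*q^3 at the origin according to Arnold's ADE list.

E_{6}

The Hessian of f at 0 is [[0, 0], [0, 0]] with rank 0, so corank 2. A Groebner basis of the Jacobian ideal J(f) in C{p,q} is {q^3, p^2 + 6*p*q + 9*q^2}; counting standard monomials gives mu = 6. Corank 2; j^3 = 2*(p + 3*q)^3 is a perfect cube, so E-series; the 4-jet and mu = 6 give E_6.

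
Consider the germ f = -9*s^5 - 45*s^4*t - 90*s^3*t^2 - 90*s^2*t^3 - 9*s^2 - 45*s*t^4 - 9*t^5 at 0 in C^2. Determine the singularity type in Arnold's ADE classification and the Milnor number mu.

Type A_{4}, Milnor number mu = 4.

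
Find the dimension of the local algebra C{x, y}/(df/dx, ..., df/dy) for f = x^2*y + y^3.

4

The Hessian of f at 0 has rank 0. Corank 2; j^3 = y*(x^2 + y^2) splits into three distinct lines over C (the quadratic factor has nonzero discriminant), so D_4.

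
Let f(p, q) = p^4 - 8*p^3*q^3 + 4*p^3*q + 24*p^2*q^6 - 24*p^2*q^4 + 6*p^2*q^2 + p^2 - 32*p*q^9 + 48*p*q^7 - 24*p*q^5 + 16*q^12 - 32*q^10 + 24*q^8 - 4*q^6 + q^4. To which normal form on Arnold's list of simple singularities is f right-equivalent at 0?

The Hessian of f at 0 has rank 1. Corank 1: A-series; mu = 3 gives A_3.

A_{3}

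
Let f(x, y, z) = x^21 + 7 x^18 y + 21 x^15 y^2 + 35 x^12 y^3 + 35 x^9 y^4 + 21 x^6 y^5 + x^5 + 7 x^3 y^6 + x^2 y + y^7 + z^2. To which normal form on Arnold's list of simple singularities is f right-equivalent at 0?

The Hessian of f at 0 has rank 1. Corank 2; j^3 = x^2*y has shape L^2 M (L != M), so D-series; mu = 8 gives D_8.

D_{8}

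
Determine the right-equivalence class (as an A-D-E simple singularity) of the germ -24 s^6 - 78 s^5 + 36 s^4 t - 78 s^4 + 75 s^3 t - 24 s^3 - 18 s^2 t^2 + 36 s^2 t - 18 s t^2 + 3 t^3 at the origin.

E_{7}

The Hessian of f at 0 is [[0, 0], [0, 0]] with rank 0, so corank 2. A Groebner basis of the Jacobian ideal J(f) in C{s,t} is {-768*s^2/59 + 768*s*t/59 + t^4 - 8*t^3/59 - 192*t^2/59, s^3 + 132*s^2/59 - 132*s*t/59 - 6*t^3/59 + 33*t^2/59, s^2*t + 168*s^2/59 - 168*s*t/59 - 13*t^3/59 + 42*t^2/59, 160*s^2/59 + s*t^2 - 160*s*t/59 - 167*t^3/354 + 40*t^2/59}; counting standard monomials gives mu = 7. Corank 2; j^3 = -3*(2*s - t)^3 is a perfect cube, so E-series; the 4-jet and mu = 7 give E_7.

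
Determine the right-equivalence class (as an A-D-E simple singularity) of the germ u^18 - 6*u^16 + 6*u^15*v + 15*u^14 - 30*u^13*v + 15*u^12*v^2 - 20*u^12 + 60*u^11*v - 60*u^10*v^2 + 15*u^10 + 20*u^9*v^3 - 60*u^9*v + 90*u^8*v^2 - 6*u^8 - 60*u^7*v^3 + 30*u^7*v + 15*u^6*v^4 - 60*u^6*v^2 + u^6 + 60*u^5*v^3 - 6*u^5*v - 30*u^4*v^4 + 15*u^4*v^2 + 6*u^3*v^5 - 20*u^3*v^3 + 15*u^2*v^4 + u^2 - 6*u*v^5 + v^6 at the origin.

A5

The Hessian of f at 0 is [[2, 0], [0, 0]] with rank 1, so corank 1. A Groebner basis of the Jacobian ideal J(f) in C{u,v} is {v^5, u}; counting standard monomials gives mu = 5. Corank 1: A-series; mu = 5 gives A_5.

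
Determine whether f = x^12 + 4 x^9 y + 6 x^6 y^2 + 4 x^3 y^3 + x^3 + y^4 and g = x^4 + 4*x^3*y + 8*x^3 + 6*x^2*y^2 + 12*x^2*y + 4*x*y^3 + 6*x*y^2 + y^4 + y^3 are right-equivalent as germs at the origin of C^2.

Yes.

The Hessian of f at 0 is [[0, 0], [0, 0]] with rank 0, so corank 2. A Groebner basis of the Jacobian ideal J(f) in C{x,y} is {y^3, x^2}; counting standard monomials gives mu = 6. Corank 2; j^3 = x^3 is a perfect cube, so E-series; the 4-jet and mu = 6 give E_6. The Hessian of g at 0 is [[0, 0], [0, 0]] with rank 0, so corank 2. A Groebner basis of the Jacobian ideal J(g) in C{x,y} is {y^4, x*y^2 + 2*y^3/3, x^2 + x*y + y^2/4}; counting standard monomials gives mu = 6. Corank 2; j^3 = (2*x + y)^3 is a perfect cube, so E-series; the 4-jet and mu = 6 give E_6. Both have type E_6, hence right-equivalent.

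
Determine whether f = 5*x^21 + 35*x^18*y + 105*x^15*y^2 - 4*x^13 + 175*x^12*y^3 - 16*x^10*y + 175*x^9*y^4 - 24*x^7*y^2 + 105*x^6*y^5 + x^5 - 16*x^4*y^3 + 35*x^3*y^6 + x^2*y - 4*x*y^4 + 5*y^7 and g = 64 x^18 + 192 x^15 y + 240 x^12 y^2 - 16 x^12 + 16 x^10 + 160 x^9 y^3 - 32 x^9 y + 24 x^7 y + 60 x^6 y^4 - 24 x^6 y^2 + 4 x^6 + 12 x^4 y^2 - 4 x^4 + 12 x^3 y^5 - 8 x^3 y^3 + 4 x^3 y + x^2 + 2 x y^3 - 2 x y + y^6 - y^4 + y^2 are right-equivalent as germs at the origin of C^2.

The Hessian of f at 0 has rank 0. Corank 2; j^3 = x^2*y has shape L^2 M (L != M), so D-series; mu = 8 gives D_8. The Hessian of g at 0 has rank 1. Corank 1: A-series; mu = 3 gives A_3. f is D_8 but g is A_3, hence not right-equivalent.

No.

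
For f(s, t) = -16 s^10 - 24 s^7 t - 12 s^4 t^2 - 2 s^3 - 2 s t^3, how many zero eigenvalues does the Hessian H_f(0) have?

The Hessian at 0 is [[0, 0], [0, 0]] of rank 0; hence corank 2.

2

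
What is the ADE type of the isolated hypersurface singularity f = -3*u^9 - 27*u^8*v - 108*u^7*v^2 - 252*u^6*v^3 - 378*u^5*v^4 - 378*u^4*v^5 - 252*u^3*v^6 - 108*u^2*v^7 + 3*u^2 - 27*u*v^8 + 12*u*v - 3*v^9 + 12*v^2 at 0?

The Hessian of f at 0 is [[6, 12], [12, 24]] with rank 1, so corank 1. A Groebner basis of the Jacobian ideal J(f) in C{u,v} is {v^8, u + 2*v}; counting standard monomials gives mu = 8. Corank 1: A-series; mu = 8 gives A_8.

A8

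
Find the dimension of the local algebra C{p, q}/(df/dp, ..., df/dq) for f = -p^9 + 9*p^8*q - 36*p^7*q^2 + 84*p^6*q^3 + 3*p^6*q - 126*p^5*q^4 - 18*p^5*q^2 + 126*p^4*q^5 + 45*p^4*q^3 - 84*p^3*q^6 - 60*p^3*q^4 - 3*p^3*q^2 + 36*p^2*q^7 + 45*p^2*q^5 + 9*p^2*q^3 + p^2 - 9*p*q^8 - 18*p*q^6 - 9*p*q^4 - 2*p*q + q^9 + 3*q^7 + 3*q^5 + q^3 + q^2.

2

The Hessian of f at 0 has rank 1. Corank 1: A-series; mu = 2 gives A_2.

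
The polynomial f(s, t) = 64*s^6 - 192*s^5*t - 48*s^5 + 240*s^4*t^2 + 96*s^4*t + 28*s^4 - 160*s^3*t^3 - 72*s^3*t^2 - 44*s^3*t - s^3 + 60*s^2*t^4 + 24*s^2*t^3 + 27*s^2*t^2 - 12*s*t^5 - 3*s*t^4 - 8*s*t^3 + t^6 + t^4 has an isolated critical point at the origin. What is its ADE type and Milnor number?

Type E6, Milnor number mu = 6.

The Hessian of f at 0 has rank 0. Corank 2; j^3 = -s^3 is a perfect cube, so E-series; the 4-jet and mu = 6 give E_6.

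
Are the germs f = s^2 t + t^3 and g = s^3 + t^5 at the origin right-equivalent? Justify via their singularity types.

No.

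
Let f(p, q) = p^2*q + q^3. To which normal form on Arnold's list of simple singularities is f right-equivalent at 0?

D_{4}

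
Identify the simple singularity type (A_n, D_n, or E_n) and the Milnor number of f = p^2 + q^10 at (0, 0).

Type A_9, Milnor number mu = 9.

The Hessian of f at 0 has rank 1. Corank 1: A-series; mu = 9 gives A_9.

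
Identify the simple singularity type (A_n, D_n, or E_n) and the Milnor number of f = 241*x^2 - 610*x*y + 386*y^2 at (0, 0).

Type A1, Milnor number mu = 1.

The Hessian of f at 0 has rank 2. Corank 0: nondegenerate Morse point, so A_1.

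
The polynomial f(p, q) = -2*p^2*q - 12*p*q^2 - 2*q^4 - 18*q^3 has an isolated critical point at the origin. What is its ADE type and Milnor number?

Type D_{5}, Milnor number mu = 5.

The Hessian of f at 0 is [[0, 0], [0, 0]] with rank 0, so corank 2. A Groebner basis of the Jacobian ideal J(f) in C{p,q} is {p^3 - 27*p^2/4 + 243*q^2/4, p^2/4 + q^3 - 9*q^2/4, p*q + 3*q^2}; counting standard monomials gives mu = 5. Corank 2; j^3 = -2*q*(p + 3*q)^2 has shape L^2 M (L != M), so D-series; mu = 5 gives D_5.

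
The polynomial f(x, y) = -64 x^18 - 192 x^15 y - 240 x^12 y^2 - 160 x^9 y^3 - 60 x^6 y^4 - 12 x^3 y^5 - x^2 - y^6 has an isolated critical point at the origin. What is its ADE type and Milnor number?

Type A5, Milnor number mu = 5.

The Hessian of f at 0 is [[-2, 0], [0, 0]] with rank 1, so corank 1. A Groebner basis of the Jacobian ideal J(f) in C{x,y} is {y^5, x}; counting standard monomials gives mu = 5. Corank 1: A-series; mu = 5 gives A_5.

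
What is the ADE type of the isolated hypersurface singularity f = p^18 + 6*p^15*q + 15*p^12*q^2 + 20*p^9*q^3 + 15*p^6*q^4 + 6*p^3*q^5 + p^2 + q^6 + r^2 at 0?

A5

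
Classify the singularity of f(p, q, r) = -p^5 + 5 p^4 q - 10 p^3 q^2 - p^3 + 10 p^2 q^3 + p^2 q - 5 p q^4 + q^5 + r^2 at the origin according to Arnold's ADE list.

D_6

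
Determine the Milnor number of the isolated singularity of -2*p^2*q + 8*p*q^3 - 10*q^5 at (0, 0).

6

The Hessian of f at 0 is [[0, 0], [0, 0]] with rank 0, so corank 2. A Groebner basis of the Jacobian ideal J(f) in C{p,q} is {p^3, p^2*q, 2*p^2 + p*q^2, -p*q/2 + q^3}; counting standard monomials gives mu = 6. Corank 2; j^3 = -2*p^2*q has shape L^2 M (L != M), so D-series; mu = 6 gives D_6.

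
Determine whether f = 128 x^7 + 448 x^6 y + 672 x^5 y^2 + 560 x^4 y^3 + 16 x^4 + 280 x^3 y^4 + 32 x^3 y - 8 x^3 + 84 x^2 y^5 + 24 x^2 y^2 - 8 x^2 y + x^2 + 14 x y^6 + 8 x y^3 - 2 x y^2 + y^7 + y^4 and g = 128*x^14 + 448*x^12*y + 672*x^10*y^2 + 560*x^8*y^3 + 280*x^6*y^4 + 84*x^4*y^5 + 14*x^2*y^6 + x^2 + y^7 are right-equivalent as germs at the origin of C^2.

Yes.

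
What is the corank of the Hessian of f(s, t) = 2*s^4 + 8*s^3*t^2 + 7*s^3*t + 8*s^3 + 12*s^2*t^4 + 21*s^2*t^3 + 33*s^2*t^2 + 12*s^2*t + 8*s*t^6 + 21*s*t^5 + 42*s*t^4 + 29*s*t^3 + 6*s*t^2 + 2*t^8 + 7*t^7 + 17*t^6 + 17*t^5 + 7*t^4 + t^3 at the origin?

2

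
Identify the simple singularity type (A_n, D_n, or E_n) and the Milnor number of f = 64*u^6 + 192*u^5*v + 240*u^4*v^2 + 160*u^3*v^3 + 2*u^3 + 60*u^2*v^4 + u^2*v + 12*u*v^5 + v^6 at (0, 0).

Type D_{7}, Milnor number mu = 7.

The Hessian of f at 0 has rank 0. Corank 2; j^3 = u^2*(2*u + v) has shape L^2 M (L != M), so D-series; mu = 7 gives D_7.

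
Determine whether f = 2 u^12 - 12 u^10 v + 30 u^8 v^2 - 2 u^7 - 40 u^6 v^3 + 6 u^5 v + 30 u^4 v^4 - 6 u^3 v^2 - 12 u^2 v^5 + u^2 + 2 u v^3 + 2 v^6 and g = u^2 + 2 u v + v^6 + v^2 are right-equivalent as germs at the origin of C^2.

Yes.

The Hessian of f at 0 has rank 1. Corank 1: A-series; mu = 5 gives A_5. The Hessian of g at 0 has rank 1. Corank 1: A-series; mu = 5 gives A_5. Both have type A_5, hence right-equivalent.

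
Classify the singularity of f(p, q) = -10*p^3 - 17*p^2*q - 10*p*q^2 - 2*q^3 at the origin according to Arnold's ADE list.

The Hessian of f at 0 is [[0, 0], [0, 0]] with rank 0, so corank 2. A Groebner basis of the Jacobian ideal J(f) in C{p,q} is {q^3, p^2 - 2*q^2/11, p*q + 5*q^2/11}; counting standard monomials gives mu = 4. Corank 2; j^3 = -(2*p + q)*(5*p^2 + 6*p*q + 2*q^2) splits into three distinct lines over C (the quadratic factor has nonzero discriminant), so D_4.

D4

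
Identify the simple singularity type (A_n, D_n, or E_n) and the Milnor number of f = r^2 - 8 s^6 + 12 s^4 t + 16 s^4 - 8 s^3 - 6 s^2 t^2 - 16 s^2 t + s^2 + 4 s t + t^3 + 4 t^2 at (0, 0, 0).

Type A_2, Milnor number mu = 2.

The Hessian of f at 0 has rank 2. Corank 1: A-series; mu = 2 gives A_2.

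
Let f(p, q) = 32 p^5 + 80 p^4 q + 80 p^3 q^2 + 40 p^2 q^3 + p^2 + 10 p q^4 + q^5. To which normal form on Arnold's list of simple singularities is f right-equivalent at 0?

The Hessian of f at 0 is [[2, 0], [0, 0]] with rank 1, so corank 1. A Groebner basis of the Jacobian ideal J(f) in C{p,q} is {q^4, p}; counting standard monomials gives mu = 4. Corank 1: A-series; mu = 4 gives A_4.

A_4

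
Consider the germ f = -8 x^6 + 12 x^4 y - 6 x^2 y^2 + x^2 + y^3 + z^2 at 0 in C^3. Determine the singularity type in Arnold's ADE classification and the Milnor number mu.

The Hessian of f at 0 has rank 2. Corank 1: A-series; mu = 2 gives A_2.

Type A_2, Milnor number mu = 2.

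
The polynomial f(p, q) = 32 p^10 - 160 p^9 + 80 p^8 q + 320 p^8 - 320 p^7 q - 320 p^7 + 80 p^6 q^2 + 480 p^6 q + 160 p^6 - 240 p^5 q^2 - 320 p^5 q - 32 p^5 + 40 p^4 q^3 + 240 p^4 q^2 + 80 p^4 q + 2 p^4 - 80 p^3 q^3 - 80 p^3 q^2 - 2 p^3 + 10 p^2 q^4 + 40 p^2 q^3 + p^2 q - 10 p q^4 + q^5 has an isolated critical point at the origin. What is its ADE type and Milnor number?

Type D6, Milnor number mu = 6.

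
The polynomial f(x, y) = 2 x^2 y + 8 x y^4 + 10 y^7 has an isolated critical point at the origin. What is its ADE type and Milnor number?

Type D_{8}, Milnor number mu = 8.

The Hessian of f at 0 has rank 0. Corank 2; j^3 = 2*x^2*y has shape L^2 M (L != M), so D-series; mu = 8 gives D_8.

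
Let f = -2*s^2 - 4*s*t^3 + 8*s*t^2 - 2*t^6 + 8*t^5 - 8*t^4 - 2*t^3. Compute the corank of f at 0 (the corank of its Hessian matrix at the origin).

Hessian at 0 has rank 1.

1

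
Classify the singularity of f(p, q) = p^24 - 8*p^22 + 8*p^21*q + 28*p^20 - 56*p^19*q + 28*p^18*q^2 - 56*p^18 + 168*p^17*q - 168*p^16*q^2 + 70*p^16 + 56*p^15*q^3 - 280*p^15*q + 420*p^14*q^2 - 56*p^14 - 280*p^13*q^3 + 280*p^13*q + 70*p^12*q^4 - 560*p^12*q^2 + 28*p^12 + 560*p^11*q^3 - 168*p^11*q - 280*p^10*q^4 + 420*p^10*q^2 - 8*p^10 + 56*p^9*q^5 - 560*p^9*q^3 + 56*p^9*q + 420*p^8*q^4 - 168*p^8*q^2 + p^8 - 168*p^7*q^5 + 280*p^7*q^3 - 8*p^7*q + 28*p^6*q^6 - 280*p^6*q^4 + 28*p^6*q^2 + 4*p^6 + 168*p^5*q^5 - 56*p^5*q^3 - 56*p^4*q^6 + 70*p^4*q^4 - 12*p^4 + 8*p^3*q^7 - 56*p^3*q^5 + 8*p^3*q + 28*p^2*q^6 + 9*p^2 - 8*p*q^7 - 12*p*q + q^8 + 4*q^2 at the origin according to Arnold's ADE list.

The Hessian of f at 0 is [[18, -12], [-12, 8]] with rank 1, so corank 1. A Groebner basis of the Jacobian ideal J(f) in C{p,q} is {729*p^2/32 - 567*p*q/16 + q^4 + 27*q^2/2, p^3 - 3*p/2 + q, p^2*q - 3*p/2 - 4*q^3/27 + q, p*q^2 - 9*p/8 - 4*q^3/9 + 3*q/4}; counting standard monomials gives mu = 7. Corank 1: A-series; mu = 7 gives A_7.

A7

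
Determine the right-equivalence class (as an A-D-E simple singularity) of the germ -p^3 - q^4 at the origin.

The Hessian of f at 0 has rank 0. Corank 2; j^3 = -p^3 is a perfect cube, so E-series; the 4-jet and mu = 6 give E_6.

E_{6}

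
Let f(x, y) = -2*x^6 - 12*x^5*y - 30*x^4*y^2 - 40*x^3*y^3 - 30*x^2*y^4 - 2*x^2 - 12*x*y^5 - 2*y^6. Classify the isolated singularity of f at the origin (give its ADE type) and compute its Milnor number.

The Hessian of f at 0 is [[-4, 0], [0, 0]] with rank 1, so corank 1. A Groebner basis of the Jacobian ideal J(f) in C{x,y} is {y^5, x}; counting standard monomials gives mu = 5. Corank 1: A-series; mu = 5 gives A_5.

Type A_{5}, Milnor number mu = 5.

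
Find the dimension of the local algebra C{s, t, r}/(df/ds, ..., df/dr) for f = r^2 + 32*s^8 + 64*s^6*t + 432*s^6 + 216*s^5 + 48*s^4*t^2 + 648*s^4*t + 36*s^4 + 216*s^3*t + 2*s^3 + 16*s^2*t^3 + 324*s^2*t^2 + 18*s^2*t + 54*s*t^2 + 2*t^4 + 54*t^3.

The Hessian of f at 0 has rank 1. Corank 2; j^3 = 2*(s + 3*t)^3 is a perfect cube, so E-series; the 4-jet and mu = 6 give E_6.

6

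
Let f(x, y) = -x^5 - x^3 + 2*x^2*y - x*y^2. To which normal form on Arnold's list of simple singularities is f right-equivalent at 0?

The Hessian of f at 0 is [[0, 0], [0, 0]] with rank 0, so corank 2. A Groebner basis of the Jacobian ideal J(f) in C{x,y} is {-x*y/5 + y^4 + y^2/5, x*y^2 - y^3, x^2 - x*y}; counting standard monomials gives mu = 6. Corank 2; j^3 = -x*(x - y)^2 has shape L^2 M (L != M), so D-series; mu = 6 gives D_6.

D6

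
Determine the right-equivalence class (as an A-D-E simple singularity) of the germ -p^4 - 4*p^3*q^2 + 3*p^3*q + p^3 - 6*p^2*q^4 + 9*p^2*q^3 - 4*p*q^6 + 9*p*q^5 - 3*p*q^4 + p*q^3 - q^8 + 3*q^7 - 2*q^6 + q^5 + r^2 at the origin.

The Hessian of f at 0 has rank 1. Corank 2; j^3 = p^3 is a perfect cube, so E-series; the 4-jet and mu = 7 give E_7.

E7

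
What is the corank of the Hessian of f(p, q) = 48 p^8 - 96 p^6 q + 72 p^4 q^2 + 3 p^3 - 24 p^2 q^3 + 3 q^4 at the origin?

The Hessian at 0 is [[0, 0], [0, 0]] of rank 0; hence corank 2.

2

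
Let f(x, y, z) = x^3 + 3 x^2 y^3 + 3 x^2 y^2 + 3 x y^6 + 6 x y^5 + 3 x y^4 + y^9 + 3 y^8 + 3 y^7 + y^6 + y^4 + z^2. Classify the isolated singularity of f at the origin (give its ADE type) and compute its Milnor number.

Type E6, Milnor number mu = 6.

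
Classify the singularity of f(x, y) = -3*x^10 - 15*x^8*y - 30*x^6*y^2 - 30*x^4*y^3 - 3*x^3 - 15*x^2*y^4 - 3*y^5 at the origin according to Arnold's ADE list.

E_{8}

The Hessian of f at 0 has rank 0. Corank 2; j^3 = -3*x^3 is a perfect cube, so E-series; the 5-jet and mu = 8 give E_8.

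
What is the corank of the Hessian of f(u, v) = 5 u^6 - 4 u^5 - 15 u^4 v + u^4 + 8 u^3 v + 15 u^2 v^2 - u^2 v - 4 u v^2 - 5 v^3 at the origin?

2

Hessian at 0 has rank 0.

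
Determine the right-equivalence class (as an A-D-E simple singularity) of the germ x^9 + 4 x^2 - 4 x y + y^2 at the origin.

The Hessian of f at 0 is [[8, -4], [-4, 2]] with rank 1, so corank 1. A Groebner basis of the Jacobian ideal J(f) in C{x,y} is {y^8, x - y/2}; counting standard monomials gives mu = 8. Corank 1: A-series; mu = 8 gives A_8.

A_8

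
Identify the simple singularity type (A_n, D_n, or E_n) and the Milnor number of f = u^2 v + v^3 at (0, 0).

The Hessian of f at 0 is [[0, 0], [0, 0]] with rank 0, so corank 2. A Groebner basis of the Jacobian ideal J(f) in C{u,v} is {v^3, u^2 + 3*v^2, u*v}; counting standard monomials gives mu = 4. Corank 2; j^3 = v*(u^2 + v^2) splits into three distinct lines over C (the quadratic factor has nonzero discriminant), so D_4.

Type D_{4}, Milnor number mu = 4.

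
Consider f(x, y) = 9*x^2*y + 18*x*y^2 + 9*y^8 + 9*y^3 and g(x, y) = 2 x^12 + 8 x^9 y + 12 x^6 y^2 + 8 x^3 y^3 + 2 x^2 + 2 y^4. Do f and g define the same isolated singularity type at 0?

No.

The Hessian of f at 0 has rank 0. Corank 2; j^3 = 9*y*(x + y)^2 has shape L^2 M (L != M), so D-series; mu = 9 gives D_9. The Hessian of g at 0 has rank 1. Corank 1: A-series; mu = 3 gives A_3. f is D_9 but g is A_3, hence not right-equivalent.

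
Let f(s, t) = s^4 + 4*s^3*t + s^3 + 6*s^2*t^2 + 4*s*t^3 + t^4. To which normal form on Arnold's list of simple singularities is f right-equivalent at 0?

The Hessian of f at 0 has rank 0. Corank 2; j^3 = s^3 is a perfect cube, so E-series; the 4-jet and mu = 6 give E_6.

E6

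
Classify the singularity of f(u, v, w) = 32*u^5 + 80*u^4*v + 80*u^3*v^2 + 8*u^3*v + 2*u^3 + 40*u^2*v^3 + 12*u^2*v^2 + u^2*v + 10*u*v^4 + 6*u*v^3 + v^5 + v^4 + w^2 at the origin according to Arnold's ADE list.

The Hessian of f at 0 has rank 1. Corank 2; j^3 = u^2*(2*u + v) has shape L^2 M (L != M), so D-series; mu = 5 gives D_5.

D_{5}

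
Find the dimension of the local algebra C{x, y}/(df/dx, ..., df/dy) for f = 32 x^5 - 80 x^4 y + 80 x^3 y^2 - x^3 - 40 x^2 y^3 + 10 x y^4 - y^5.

8

The Hessian of f at 0 is [[0, 0], [0, 0]] with rank 0, so corank 2. A Groebner basis of the Jacobian ideal J(f) in C{x,y} is {y^5, x*y^3 - y^4/8, x^2}; counting standard monomials gives mu = 8. Corank 2; j^3 = -x^3 is a perfect cube, so E-series; the 5-jet and mu = 8 give E_8.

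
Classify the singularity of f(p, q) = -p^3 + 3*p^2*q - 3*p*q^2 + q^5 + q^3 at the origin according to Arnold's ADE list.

E_8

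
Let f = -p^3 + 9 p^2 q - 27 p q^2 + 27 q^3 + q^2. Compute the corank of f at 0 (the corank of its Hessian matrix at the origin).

1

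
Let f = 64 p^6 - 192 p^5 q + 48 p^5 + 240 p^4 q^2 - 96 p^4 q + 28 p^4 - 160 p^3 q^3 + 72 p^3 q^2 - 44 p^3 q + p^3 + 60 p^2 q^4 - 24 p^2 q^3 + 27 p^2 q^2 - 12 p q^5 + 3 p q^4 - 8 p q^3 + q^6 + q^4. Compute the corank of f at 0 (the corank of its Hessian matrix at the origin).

2

Hessian at 0 has rank 0.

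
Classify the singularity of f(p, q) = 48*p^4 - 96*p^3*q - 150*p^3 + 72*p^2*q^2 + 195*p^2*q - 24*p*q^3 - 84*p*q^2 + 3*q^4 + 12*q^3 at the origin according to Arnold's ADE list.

D_{5}

The Hessian of f at 0 is [[0, 0], [0, 0]] with rank 0, so corank 2. A Groebner basis of the Jacobian ideal J(f) in C{p,q} is {p*q^2 + 125*p*q/4 - 25*q^2/2, 625*p*q/8 + q^3 - 125*q^2/4, p^2 - 9*p*q/10 + q^2/5}; counting standard monomials gives mu = 5. Corank 2; j^3 = -3*(2*p - q)*(5*p - 2*q)^2 has shape L^2 M (L != M), so D-series; mu = 5 gives D_5.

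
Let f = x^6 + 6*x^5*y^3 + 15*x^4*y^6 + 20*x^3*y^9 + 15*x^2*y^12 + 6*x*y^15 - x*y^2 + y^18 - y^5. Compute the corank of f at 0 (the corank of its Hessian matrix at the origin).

2

Hessian at 0 has rank 0.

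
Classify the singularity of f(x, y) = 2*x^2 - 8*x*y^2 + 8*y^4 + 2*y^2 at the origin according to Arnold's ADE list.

A_1

The Hessian of f at 0 is [[4, 0], [0, 4]] with rank 2, so corank 0. A Groebner basis of the Jacobian ideal J(f) in C{x,y} is {x, y}; counting standard monomials gives mu = 1. Corank 0: nondegenerate Morse point, so A_1.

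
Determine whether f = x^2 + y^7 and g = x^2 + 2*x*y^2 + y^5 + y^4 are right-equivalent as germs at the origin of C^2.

No.

The Hessian of f at 0 is [[2, 0], [0, 0]] with rank 1, so corank 1. A Groebner basis of the Jacobian ideal J(f) in C{x,y} is {y^6, x}; counting standard monomials gives mu = 6. Corank 1: A-series; mu = 6 gives A_6. The Hessian of g at 0 is [[2, 0], [0, 0]] with rank 1, so corank 1. A Groebner basis of the Jacobian ideal J(g) in C{x,y} is {x^2, x + y^2}; counting standard monomials gives mu = 4. Corank 1: A-series; mu = 4 gives A_4. f is A_6 but g is A_4, hence not right-equivalent.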